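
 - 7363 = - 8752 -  - 1389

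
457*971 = 443747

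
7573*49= 371077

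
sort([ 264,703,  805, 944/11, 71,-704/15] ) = [ - 704/15,71 , 944/11, 264, 703, 805 ]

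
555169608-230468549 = 324701059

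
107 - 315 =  - 208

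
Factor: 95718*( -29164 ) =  - 2^3*3^1* 7^1*23^1*43^1*53^1 * 317^1 = -  2791519752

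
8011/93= 8011/93 = 86.14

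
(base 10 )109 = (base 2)1101101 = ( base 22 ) 4l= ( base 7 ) 214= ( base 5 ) 414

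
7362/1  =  7362 = 7362.00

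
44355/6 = 14785/2  =  7392.50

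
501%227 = 47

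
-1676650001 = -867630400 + -809019601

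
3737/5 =3737/5 = 747.40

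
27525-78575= - 51050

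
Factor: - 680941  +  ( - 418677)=- 2^1*13^1*42293^1 = - 1099618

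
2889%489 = 444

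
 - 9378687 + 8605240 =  - 773447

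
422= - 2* (-211)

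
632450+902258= 1534708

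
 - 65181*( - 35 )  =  2281335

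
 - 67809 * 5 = - 339045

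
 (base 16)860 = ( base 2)100001100000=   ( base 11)167a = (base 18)6b2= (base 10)2144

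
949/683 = 1 + 266/683 = 1.39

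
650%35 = 20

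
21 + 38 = 59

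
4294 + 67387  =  71681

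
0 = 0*20636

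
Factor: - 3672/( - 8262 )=4/9=2^2*3^( - 2)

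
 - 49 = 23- 72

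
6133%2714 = 705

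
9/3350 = 9/3350 = 0.00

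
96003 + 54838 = 150841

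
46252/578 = 80 + 6/289 = 80.02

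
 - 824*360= - 296640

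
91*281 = 25571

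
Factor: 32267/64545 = 3^(  -  1) * 5^(-1)*13^(-1)*41^1*331^(- 1)*787^1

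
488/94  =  5 + 9/47=5.19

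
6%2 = 0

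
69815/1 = 69815 = 69815.00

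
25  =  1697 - 1672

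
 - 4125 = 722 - 4847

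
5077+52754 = 57831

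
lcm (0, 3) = 0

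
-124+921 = 797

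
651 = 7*93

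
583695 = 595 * 981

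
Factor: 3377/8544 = 2^( - 5 )*3^( - 1) * 11^1 * 89^( - 1)*307^1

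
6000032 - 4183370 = 1816662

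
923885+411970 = 1335855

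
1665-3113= - 1448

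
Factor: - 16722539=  - 1321^1*12659^1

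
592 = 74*8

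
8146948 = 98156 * 83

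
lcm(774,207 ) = 17802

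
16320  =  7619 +8701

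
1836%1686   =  150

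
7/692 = 7/692 = 0.01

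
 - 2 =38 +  - 40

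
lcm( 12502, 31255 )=62510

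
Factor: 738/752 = 369/376 = 2^ ( - 3)*3^2*41^1*47^( - 1) 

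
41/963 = 41/963 = 0.04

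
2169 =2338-169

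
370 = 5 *74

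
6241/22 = 283 + 15/22 =283.68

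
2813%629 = 297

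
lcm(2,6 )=6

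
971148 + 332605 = 1303753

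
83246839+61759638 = 145006477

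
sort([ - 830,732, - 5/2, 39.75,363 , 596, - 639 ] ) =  [ - 830, - 639, - 5/2,39.75,  363,596,732] 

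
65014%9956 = 5278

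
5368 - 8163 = -2795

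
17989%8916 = 157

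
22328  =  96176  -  73848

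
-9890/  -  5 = 1978/1 = 1978.00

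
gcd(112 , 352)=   16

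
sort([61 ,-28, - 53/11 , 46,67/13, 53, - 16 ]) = [-28,  -  16, - 53/11  ,  67/13, 46, 53, 61]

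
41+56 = 97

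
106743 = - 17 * (-6279)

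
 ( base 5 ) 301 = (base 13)5b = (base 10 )76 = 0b1001100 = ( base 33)2a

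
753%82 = 15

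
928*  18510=17177280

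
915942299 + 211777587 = 1127719886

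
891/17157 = 297/5719 = 0.05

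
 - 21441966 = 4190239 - 25632205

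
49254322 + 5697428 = 54951750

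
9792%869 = 233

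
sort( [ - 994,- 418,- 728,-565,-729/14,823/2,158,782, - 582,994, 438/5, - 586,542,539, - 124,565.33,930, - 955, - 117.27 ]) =[ - 994, - 955,-728, - 586, - 582, - 565, - 418,  -  124, - 117.27,  -  729/14,438/5,158,823/2, 539, 542,565.33,782 , 930 , 994] 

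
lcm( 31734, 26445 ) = 158670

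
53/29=1 + 24/29 = 1.83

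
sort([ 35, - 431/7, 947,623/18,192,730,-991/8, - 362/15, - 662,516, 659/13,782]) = [ - 662, - 991/8, - 431/7, - 362/15, 623/18,35,659/13,192,516, 730, 782,947] 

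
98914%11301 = 8506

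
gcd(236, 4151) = 1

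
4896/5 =979 + 1/5 = 979.20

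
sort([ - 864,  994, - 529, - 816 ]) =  [-864,- 816, - 529, 994]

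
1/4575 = 1/4575 = 0.00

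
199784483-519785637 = -320001154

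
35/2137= 35/2137 = 0.02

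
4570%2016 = 538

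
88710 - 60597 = 28113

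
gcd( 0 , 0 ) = 0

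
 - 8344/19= -8344/19 = - 439.16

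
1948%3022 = 1948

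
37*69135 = 2557995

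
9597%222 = 51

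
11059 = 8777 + 2282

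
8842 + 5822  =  14664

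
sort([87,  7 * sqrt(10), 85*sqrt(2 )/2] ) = [7*  sqrt(10), 85*sqrt( 2) /2,87]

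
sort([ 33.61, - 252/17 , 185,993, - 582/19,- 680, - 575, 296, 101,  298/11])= [ - 680 , - 575, - 582/19, - 252/17,  298/11,33.61,101, 185, 296, 993]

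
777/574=1 + 29/82 = 1.35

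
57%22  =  13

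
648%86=46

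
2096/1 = 2096 = 2096.00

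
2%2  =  0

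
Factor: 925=5^2*37^1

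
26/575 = 26/575 = 0.05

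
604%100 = 4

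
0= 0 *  (-2308) 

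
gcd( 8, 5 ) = 1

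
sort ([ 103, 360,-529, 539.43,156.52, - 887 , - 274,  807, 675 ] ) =[ -887,- 529, - 274, 103,156.52,360, 539.43, 675, 807 ] 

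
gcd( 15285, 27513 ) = 3057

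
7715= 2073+5642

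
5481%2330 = 821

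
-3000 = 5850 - 8850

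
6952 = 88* 79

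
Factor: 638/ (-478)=-319/239 = -11^1*29^1*239^( - 1) 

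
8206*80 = 656480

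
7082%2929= 1224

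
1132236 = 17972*63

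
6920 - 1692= 5228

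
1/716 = 1/716 = 0.00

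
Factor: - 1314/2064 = - 2^( - 3 )*3^1*43^(-1 )*73^1 = -  219/344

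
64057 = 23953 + 40104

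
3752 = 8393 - 4641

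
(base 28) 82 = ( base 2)11100010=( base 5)1401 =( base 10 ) 226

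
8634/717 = 12+10/239 = 12.04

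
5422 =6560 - 1138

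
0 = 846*0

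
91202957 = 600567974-509365017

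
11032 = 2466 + 8566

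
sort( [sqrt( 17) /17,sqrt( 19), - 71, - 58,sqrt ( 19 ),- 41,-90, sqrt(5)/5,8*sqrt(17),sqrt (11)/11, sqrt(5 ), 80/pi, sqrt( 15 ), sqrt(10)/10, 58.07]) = [- 90,  -  71,-58, - 41, sqrt( 17 ) /17, sqrt( 11)/11, sqrt( 10 )/10, sqrt( 5 ) /5 , sqrt ( 5), sqrt( 15), sqrt( 19 ),sqrt(19 ),80/pi, 8*sqrt( 17),  58.07]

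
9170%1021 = 1002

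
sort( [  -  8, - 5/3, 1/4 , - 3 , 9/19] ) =[-8,-3 ,-5/3, 1/4, 9/19]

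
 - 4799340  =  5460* (-879)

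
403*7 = 2821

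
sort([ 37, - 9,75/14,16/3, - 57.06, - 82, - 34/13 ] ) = [ - 82, - 57.06,- 9,  -  34/13,16/3,75/14, 37 ] 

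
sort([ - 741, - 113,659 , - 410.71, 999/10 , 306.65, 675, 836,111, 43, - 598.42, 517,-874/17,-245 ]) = [  -  741, - 598.42,  -  410.71 , -245, - 113, - 874/17, 43, 999/10, 111 , 306.65,517, 659, 675, 836] 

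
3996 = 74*54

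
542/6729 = 542/6729 = 0.08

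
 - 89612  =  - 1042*86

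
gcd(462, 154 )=154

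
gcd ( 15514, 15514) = 15514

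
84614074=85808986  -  1194912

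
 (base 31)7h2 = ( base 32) 72O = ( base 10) 7256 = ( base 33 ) 6lt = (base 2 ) 1110001011000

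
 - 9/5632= - 9/5632 = - 0.00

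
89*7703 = 685567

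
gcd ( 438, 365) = 73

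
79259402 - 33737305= 45522097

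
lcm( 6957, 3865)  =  34785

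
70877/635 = 70877/635= 111.62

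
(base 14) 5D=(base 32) 2j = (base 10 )83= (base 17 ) 4F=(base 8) 123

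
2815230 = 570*4939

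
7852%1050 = 502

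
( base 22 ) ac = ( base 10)232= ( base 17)DB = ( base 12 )174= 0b11101000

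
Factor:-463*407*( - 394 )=74245754  =  2^1*11^1 *37^1*197^1*463^1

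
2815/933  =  2815/933 = 3.02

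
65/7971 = 65/7971 = 0.01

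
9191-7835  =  1356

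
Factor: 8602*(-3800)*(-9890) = 2^5* 5^3 * 11^1*17^1*19^1*23^2 * 43^1 = 323280364000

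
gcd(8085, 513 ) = 3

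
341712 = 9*37968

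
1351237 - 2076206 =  - 724969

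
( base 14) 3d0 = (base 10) 770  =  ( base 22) 1D0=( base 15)365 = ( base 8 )1402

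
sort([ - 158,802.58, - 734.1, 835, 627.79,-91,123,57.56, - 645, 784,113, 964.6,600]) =[ - 734.1,-645, -158, - 91 , 57.56, 113, 123, 600,627.79, 784, 802.58, 835, 964.6 ]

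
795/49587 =265/16529 = 0.02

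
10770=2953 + 7817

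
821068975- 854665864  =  -33596889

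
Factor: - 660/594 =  - 10/9= - 2^1*3^( - 2 )*5^1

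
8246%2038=94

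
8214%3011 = 2192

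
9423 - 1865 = 7558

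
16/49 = 16/49 = 0.33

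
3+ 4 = 7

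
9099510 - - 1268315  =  10367825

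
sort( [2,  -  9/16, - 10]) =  [ - 10,-9/16,2 ]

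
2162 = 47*46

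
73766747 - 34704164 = 39062583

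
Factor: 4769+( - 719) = 4050 = 2^1 * 3^4*5^2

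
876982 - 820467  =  56515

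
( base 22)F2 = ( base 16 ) 14C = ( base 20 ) GC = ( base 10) 332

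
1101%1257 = 1101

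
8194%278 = 132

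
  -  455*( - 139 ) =63245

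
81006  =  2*40503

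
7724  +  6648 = 14372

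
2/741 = 2/741 = 0.00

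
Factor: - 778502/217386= - 419/117 = - 3^( - 2)*13^( - 1)* 419^1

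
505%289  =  216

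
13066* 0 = 0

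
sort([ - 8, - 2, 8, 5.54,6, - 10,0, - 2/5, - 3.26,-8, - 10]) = [ - 10, - 10 , - 8 , - 8, - 3.26, - 2, - 2/5,  0,  5.54,6, 8 ]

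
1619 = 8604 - 6985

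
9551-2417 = 7134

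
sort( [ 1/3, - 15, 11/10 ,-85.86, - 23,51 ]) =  [-85.86,  -  23,-15, 1/3, 11/10, 51 ] 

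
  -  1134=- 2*567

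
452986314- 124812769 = 328173545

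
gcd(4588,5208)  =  124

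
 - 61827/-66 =936+17/22 = 936.77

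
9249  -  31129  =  -21880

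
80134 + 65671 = 145805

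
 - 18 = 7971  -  7989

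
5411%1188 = 659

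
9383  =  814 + 8569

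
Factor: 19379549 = 7^2*67^1*5903^1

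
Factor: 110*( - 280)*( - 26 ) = 2^5*5^2 * 7^1*11^1*13^1 =800800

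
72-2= 70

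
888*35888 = 31868544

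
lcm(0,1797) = 0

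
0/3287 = 0 = 0.00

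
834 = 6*139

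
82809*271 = 22441239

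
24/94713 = 8/31571 = 0.00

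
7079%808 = 615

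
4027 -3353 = 674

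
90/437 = 90/437 = 0.21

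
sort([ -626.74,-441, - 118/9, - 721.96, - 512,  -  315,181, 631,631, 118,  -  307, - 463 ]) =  [ - 721.96, - 626.74, - 512,  -  463, - 441,-315, - 307,-118/9,118, 181,631, 631 ]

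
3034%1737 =1297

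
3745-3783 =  - 38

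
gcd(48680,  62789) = 1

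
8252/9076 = 2063/2269 = 0.91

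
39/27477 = 13/9159 = 0.00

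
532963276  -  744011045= -211047769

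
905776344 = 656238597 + 249537747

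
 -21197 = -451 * 47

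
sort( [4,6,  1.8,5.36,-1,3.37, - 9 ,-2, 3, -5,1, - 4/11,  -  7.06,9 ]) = [ - 9, - 7.06  , - 5, -2,-1, - 4/11,1,1.8 , 3,3.37, 4,5.36,  6,9]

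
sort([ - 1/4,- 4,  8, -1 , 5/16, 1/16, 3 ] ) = [- 4,  -  1, - 1/4,1/16, 5/16,3,8]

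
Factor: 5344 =2^5*167^1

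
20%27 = 20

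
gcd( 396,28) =4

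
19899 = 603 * 33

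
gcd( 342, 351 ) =9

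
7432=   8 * 929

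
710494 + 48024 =758518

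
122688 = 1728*71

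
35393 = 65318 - 29925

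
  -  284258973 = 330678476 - 614937449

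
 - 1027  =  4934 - 5961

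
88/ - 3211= - 1 + 3123/3211 = - 0.03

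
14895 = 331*45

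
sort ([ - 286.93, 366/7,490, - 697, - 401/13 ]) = [ - 697, -286.93, -401/13,366/7, 490]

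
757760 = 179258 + 578502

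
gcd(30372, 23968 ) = 4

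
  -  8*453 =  - 3624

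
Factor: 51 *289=14739 = 3^1*17^3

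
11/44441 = 11/44441 = 0.00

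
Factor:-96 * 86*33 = -272448 = -2^6*3^2*11^1*43^1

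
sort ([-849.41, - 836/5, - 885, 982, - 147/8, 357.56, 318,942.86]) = [ - 885, - 849.41,-836/5, - 147/8, 318, 357.56, 942.86, 982]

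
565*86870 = 49081550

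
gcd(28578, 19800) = 66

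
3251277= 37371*87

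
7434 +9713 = 17147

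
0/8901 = 0 = 0.00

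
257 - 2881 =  - 2624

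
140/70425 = 28/14085 = 0.00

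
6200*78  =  483600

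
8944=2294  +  6650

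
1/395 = 1/395 =0.00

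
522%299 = 223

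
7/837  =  7/837 = 0.01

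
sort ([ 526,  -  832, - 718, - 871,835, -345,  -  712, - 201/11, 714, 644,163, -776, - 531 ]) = [  -  871,-832,-776,  -  718,  -  712 , - 531,  -  345,-201/11, 163, 526, 644, 714, 835]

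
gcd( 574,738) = 82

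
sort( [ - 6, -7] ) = [ - 7, - 6]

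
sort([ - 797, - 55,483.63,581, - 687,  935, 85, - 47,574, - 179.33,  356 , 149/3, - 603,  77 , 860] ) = [ - 797, - 687 , - 603, - 179.33, - 55, - 47, 149/3, 77,85 , 356,  483.63,574, 581, 860,935 ] 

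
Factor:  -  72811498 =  - 2^1 * 31^1*97^1*12107^1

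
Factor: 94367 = 7^1*13^1*17^1*61^1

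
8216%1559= 421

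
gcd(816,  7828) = 4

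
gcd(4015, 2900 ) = 5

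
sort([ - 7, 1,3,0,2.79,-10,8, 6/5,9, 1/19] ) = [ - 10, - 7 , 0, 1/19,1,6/5,2.79,3,  8,9] 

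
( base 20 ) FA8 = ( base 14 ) 2396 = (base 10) 6208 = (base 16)1840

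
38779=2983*13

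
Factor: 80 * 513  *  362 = 14856480   =  2^5*3^3*5^1 * 19^1* 181^1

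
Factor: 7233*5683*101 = 4151619039 = 3^1*101^1*2411^1 * 5683^1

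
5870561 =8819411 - 2948850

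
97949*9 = 881541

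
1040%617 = 423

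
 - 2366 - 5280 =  - 7646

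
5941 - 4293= 1648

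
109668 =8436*13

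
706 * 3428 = 2420168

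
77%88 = 77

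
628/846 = 314/423= 0.74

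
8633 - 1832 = 6801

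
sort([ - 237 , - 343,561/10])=[ - 343, - 237,561/10]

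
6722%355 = 332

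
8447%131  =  63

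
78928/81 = 78928/81  =  974.42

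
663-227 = 436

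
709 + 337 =1046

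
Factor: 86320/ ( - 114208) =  - 2^( - 1)*5^1 *13^1*43^( - 1)  =  -  65/86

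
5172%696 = 300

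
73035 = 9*8115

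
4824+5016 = 9840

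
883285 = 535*1651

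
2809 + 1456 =4265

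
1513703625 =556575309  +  957128316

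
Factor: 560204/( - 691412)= - 140051/172853 = - 43^1*3257^1 * 172853^( - 1) 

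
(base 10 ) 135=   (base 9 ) 160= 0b10000111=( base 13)a5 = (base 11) 113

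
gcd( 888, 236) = 4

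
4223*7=29561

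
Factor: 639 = 3^2*71^1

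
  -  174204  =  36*( - 4839 ) 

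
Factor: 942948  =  2^2 * 3^3*8731^1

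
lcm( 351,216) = 2808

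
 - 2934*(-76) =222984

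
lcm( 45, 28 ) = 1260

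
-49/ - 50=49/50 = 0.98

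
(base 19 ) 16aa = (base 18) 1A89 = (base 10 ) 9225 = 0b10010000001001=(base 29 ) AS3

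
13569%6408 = 753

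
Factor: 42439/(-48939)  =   - 3^( - 1)* 11^ ( - 1)  *31^1*37^2*1483^ ( - 1 ) 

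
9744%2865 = 1149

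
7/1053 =7/1053  =  0.01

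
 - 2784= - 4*696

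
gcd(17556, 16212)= 84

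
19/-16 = - 2+13/16 =- 1.19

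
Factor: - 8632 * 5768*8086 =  - 402596894336 = - 2^7*7^1*13^2*83^1*103^1*311^1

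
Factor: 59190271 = 7^1*8455753^1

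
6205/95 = 65 + 6/19 = 65.32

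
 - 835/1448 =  - 1+613/1448 = - 0.58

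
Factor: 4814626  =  2^1*53^2*857^1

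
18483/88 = 18483/88 = 210.03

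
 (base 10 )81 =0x51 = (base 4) 1101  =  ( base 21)3i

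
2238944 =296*7564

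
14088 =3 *4696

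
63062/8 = 31531/4 = 7882.75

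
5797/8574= 5797/8574 = 0.68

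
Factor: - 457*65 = -29705 = - 5^1*13^1 * 457^1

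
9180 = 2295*4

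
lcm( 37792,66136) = 264544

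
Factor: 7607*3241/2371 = 7^1*463^1*2371^ ( - 1 )*7607^1 =24654287/2371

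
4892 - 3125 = 1767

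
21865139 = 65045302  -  43180163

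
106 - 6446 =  - 6340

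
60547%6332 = 3559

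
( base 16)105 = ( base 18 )E9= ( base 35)7g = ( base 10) 261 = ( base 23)B8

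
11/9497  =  11/9497 = 0.00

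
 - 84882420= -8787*9660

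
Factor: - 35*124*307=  - 2^2* 5^1*7^1*31^1*307^1 = - 1332380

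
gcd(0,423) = 423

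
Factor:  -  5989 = -53^1*113^1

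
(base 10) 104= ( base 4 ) 1220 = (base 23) 4C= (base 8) 150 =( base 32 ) 38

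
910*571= 519610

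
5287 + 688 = 5975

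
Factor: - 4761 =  - 3^2*23^2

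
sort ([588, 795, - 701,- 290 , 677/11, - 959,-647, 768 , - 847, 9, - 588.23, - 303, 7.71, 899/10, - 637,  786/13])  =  [ - 959,  -  847, - 701, - 647,-637, - 588.23, - 303, - 290, 7.71,9,786/13, 677/11,899/10, 588, 768, 795 ]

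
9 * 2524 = 22716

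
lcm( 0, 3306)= 0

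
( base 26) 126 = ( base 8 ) 1336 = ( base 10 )734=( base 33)m8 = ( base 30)oe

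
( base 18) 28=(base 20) 24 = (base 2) 101100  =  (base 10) 44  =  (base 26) 1i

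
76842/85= 904 + 2/85 = 904.02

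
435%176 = 83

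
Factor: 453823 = 453823^1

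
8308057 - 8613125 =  - 305068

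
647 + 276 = 923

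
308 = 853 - 545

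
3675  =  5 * 735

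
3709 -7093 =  - 3384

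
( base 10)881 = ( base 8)1561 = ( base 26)17n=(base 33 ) qn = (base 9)1178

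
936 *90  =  84240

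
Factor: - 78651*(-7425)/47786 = 2^ ( - 1)*3^7 * 5^2*11^1*971^1* 23893^( - 1) = 583983675/47786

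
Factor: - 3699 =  - 3^3*137^1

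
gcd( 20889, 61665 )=3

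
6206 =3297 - -2909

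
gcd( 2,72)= 2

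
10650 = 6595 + 4055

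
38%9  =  2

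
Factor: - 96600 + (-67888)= -2^3 * 29^1*709^1=-164488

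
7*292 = 2044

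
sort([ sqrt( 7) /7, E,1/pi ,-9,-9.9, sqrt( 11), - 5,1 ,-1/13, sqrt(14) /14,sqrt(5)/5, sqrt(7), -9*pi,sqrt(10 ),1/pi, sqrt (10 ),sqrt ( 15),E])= [ - 9*pi, - 9.9 , - 9,-5 , - 1/13,sqrt(14 ) /14,  1/pi, 1/pi, sqrt( 7 )/7,sqrt(5)/5,1,  sqrt(7) , E,E , sqrt(10) , sqrt(10), sqrt ( 11),sqrt( 15)]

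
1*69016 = 69016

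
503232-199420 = 303812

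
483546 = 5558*87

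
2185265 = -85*( - 25709) 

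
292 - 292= 0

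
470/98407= 470/98407 = 0.00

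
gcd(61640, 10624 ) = 8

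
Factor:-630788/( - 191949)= 2^2*3^(-1 ) * 31^1*109^ ( - 1 )*587^( - 1)*5087^1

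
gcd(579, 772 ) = 193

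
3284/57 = 57+35/57 = 57.61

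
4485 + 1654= 6139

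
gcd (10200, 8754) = 6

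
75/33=2 + 3/11 = 2.27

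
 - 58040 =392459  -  450499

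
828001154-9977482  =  818023672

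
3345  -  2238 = 1107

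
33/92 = 33/92 = 0.36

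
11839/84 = 140 + 79/84 = 140.94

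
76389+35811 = 112200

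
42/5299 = 6/757  =  0.01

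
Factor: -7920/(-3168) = 2^( - 1 )*5^1 = 5/2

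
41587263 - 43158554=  - 1571291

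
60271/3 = 60271/3 = 20090.33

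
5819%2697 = 425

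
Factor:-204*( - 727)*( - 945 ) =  - 140151060 = - 2^2 * 3^4* 5^1*7^1*17^1*727^1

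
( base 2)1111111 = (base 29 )4B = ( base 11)106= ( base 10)127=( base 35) 3M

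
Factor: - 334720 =  -  2^7* 5^1*523^1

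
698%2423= 698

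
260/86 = 3 + 1/43 = 3.02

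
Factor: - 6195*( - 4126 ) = 2^1*3^1*5^1 * 7^1*59^1 * 2063^1= 25560570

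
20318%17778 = 2540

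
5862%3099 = 2763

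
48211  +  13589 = 61800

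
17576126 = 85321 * 206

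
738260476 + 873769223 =1612029699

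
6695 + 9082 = 15777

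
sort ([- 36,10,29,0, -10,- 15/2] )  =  [ - 36, - 10, - 15/2, 0,10, 29 ] 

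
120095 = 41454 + 78641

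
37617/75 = 12539/25 = 501.56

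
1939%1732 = 207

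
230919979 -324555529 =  - 93635550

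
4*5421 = 21684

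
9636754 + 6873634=16510388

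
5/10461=5/10461 = 0.00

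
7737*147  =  1137339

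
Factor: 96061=7^1 * 13723^1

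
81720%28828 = 24064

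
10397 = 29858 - 19461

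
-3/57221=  - 1 + 57218/57221= - 0.00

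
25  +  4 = 29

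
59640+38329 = 97969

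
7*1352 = 9464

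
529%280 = 249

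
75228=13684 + 61544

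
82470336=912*90428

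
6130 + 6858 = 12988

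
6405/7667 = 6405/7667 = 0.84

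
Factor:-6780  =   - 2^2* 3^1*5^1*113^1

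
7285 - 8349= -1064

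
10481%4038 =2405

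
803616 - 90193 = 713423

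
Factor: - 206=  - 2^1*103^1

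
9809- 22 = 9787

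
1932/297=6 + 50/99= 6.51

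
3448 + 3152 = 6600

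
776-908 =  -132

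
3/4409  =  3/4409 = 0.00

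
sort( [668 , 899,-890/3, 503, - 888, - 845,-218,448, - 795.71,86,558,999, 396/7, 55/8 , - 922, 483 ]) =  [ -922 , - 888,-845, - 795.71 ,-890/3,- 218, 55/8, 396/7, 86,448, 483,  503,558, 668,899, 999]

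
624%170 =114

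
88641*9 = 797769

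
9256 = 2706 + 6550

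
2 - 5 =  - 3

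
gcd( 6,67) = 1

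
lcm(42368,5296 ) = 42368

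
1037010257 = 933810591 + 103199666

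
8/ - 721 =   -  1 + 713/721 = -  0.01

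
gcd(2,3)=1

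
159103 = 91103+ 68000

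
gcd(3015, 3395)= 5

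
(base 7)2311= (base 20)221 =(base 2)1101001001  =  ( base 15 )3B1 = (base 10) 841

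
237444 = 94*2526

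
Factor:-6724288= - 2^6*29^1*3623^1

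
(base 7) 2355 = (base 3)1012100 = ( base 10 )873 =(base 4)31221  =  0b1101101001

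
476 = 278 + 198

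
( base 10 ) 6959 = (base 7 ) 26201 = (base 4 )1230233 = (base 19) 1055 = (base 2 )1101100101111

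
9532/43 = 9532/43= 221.67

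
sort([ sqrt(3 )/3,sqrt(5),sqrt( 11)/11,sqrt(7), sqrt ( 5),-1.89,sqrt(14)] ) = [  -  1.89,sqrt(11)/11,sqrt( 3) /3,sqrt ( 5),sqrt( 5), sqrt(7), sqrt( 14) ]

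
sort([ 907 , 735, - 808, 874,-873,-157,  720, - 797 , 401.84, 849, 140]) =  [ - 873, -808, - 797,-157,140, 401.84,720, 735,849, 874, 907]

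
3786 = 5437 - 1651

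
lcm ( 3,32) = 96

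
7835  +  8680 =16515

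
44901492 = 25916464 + 18985028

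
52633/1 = 52633= 52633.00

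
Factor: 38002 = 2^1*19001^1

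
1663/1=1663 = 1663.00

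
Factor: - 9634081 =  - 1087^1*8863^1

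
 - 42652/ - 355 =42652/355 =120.15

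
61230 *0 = 0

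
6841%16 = 9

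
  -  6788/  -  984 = 6  +  221/246 = 6.90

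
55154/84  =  656 + 25/42 = 656.60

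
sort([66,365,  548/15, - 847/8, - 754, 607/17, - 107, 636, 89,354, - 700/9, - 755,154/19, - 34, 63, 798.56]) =[ - 755, - 754,  -  107, - 847/8, - 700/9,  -  34,154/19, 607/17,  548/15, 63, 66 , 89,354, 365, 636, 798.56 ]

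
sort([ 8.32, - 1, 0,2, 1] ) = [ - 1,0 , 1, 2,8.32]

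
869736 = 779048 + 90688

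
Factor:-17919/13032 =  - 11/8 = - 2^(-3 )*11^1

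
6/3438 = 1/573 = 0.00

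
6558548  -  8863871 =  -  2305323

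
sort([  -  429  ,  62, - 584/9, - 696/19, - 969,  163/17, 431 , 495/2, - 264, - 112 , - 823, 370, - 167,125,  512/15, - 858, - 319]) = [ - 969 ,-858, - 823, - 429 , -319, - 264, - 167,-112, - 584/9 ,-696/19, 163/17, 512/15,62, 125 , 495/2,370 , 431 ] 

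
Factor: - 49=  - 7^2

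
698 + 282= 980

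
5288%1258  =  256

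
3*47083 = 141249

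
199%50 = 49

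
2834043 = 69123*41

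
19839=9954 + 9885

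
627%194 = 45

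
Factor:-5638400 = - 2^8 * 5^2*881^1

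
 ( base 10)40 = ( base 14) 2C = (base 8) 50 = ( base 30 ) 1a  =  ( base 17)26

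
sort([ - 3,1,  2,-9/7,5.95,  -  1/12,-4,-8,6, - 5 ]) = [  -  8,-5, - 4, - 3, - 9/7, - 1/12,1,2,5.95,6 ] 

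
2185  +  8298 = 10483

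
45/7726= 45/7726 = 0.01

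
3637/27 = 134 +19/27 = 134.70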